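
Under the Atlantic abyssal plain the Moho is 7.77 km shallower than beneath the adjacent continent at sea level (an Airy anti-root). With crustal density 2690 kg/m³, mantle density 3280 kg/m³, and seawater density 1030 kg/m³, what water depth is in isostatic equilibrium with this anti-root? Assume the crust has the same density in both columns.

2.76 km

Replacing a thickness d of crust by seawater at the top must be balanced by replacing crust with mantle at the base: d (ρ_c − ρ_w) = a (ρ_m − ρ_c).
d = a (ρ_m − ρ_c)/(ρ_c − ρ_w) = 7.77 km × 590/1660 = 2.76 km.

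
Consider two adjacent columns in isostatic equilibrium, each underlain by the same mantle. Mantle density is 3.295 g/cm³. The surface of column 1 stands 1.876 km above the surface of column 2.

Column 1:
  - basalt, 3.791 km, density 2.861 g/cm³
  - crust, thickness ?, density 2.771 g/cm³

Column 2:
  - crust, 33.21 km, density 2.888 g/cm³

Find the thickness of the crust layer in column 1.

Take the compensation level at the base of the deeper column (depth z_c below the surface of column 1) and equate Σ ρ_i t_i down to z_c; mantle fills any gap and the z_c terms cancel.
Column 1: 3.791×2.861 + x×2.771 + (z_c − 3.791 − x)×3.295
Column 2: 1.876×0 + 33.21×2.888 + (z_c − 1.876 − 33.21)×3.295
The z_c×3.295 term appears on both sides and cancels. Collect the known terms of each column as K = Σ(ρt)_known − 3.295 × (depth of known layers): K_1 = 10.846051 − 3.295×3.791 = −1.645294; K_2 = 95.91048 − 3.295×(1.876 + 33.21) = −19.69789.
Balance: K_1 − x×(3.295 − 2.771) = K_2, so x = (K_1 − K_2)/(3.295 − 2.771) = 18.0526/0.524 = 34.5 km.

34.5 km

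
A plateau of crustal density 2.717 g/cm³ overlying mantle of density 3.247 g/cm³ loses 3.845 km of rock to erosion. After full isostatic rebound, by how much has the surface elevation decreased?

0.628 km

Rebound u = e ρ_c/ρ_m = 3.845 km × 2.717/3.247 = 3.217 km.
Net surface drop = e − u = 3.845 km − 3.217 km = e (ρ_m − ρ_c)/ρ_m = 0.628 km.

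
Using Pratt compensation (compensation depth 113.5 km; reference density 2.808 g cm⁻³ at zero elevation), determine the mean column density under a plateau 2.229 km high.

2.75 g cm⁻³

Pratt balance: ρ_ref D = ρ (D + h).
ρ = ρ_ref D/(D + h) = 2.808 × 113.5 km/(113.5 km + 2.229 km) = 2.75 g cm⁻³.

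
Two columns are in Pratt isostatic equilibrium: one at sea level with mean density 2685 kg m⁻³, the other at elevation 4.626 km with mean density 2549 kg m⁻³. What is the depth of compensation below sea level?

86.7 km

ρ_ref D = ρ (D + h) → D (ρ_ref − ρ) = ρ h.
D = ρ h/(ρ_ref − ρ) = 2549 × 4.626 km/(2685 − 2549) = 86.7 km.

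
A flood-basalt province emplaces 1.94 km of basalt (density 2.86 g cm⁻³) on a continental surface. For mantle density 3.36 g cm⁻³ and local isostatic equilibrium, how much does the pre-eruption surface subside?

Subaerial loading: s = t ρ_load / ρ_m.
s = 1.94 km × 2.86/3.36 = 1.65 km.

1.65 km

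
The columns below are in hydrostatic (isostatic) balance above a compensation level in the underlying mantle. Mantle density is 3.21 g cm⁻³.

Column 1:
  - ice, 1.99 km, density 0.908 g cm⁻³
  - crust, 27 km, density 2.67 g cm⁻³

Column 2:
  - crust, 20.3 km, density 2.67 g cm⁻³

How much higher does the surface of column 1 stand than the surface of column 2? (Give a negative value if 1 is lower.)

For any compensation level in the mantle, the mantle terms cancel and isostasy reduces to e = (Σt_1 − Σt_2) − (Σ(ρt)_1 − Σ(ρt)_2) / ρ_m.
Σt_1 = 28.99 km; Σt_2 = 20.3 km; Σ(ρt)_1 = 73.89692; Σ(ρt)_2 = 54.201 (in km·g cm⁻³).
e = (28.99 − 20.3) − (73.89692 − 54.201) / 3.21 = 2.55 km.

2.55 km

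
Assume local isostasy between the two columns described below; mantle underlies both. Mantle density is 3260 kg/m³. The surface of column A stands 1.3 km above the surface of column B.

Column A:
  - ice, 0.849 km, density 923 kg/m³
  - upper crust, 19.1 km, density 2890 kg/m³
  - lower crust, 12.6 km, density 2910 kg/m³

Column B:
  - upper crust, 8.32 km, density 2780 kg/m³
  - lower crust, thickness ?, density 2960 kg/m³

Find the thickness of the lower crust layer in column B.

Take the compensation level at the base of the deeper column (depth z_c below the surface of column A) and equate Σ ρ_i t_i down to z_c; mantle fills any gap and the z_c terms cancel.
Column A: 0.849×923 + 19.1×2890 + 12.6×2910 + (z_c − 32.549)×3260
Column B: 1.3×0 + 8.32×2780 + x×2960 + (z_c − 1.3 − 8.32 − x)×3260
The z_c×3260 term appears on both sides and cancels. Collect the known terms of each column as K = Σ(ρt)_known − 3260 × (depth of known layers): K_A = 92648.627 − 3260×32.549 = −13461.113; K_B = 23129.6 − 3260×(1.3 + 8.32) = −8231.6.
Balance: K_A = K_B − x×(3260 − 2960), so x = (K_B − K_A)/(3260 − 2960) = 5229.51/300 = 17.4 km.

17.4 km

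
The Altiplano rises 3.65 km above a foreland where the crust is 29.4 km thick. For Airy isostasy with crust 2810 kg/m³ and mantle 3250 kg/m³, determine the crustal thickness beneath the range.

56.4 km

Root depth r = h ρ_c / (ρ_m − ρ_c) = 3.65 km × 2810 / 440 = 23.31 km.
Total thickness = T + h + r = 29.4 km + 3.65 km + 23.31 km = 56.4 km.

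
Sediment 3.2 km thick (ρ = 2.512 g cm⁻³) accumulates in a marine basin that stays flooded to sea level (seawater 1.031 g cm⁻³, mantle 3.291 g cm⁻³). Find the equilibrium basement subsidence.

2.1 km

Submarine loading: the sediment displaces seawater, and the subsidence is in turn flooded, so s (ρ_m − ρ_w) = t (ρ_sed − ρ_w).
s = 3.2 km × (2.512 − 1.031) / (3.291 − 1.031) = 2.1 km.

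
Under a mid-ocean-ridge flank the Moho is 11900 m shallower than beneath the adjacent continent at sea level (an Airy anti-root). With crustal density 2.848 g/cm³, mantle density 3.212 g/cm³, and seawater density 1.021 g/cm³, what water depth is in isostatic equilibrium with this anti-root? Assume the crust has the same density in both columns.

2370 m

Replacing a thickness d of crust by seawater at the top must be balanced by replacing crust with mantle at the base: d (ρ_c − ρ_w) = a (ρ_m − ρ_c).
d = a (ρ_m − ρ_c)/(ρ_c − ρ_w) = 11900 m × 0.364/1.827 = 2370 m.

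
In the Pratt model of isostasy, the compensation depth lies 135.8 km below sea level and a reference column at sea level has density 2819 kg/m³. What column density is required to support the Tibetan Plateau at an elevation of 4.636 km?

2730 kg/m³

Pratt balance: ρ_ref D = ρ (D + h).
ρ = ρ_ref D/(D + h) = 2819 × 135.8 km/(135.8 km + 4.636 km) = 2730 kg/m³.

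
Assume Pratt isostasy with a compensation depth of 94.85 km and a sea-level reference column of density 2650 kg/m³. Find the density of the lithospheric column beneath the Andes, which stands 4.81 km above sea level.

2520 kg/m³

Pratt balance: ρ_ref D = ρ (D + h).
ρ = ρ_ref D/(D + h) = 2650 × 94.85 km/(94.85 km + 4.81 km) = 2520 kg/m³.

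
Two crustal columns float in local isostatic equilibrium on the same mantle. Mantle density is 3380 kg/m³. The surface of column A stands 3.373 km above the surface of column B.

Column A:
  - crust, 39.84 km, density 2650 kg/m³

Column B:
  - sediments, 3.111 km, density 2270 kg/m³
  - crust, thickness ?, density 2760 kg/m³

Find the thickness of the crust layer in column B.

23 km

Take the compensation level at the base of the deeper column (depth z_c below the surface of column A) and equate Σ ρ_i t_i down to z_c; mantle fills any gap and the z_c terms cancel.
Column A: 39.84×2650 + (z_c − 39.84)×3380
Column B: 3.373×0 + 3.111×2270 + x×2760 + (z_c − 3.373 − 3.111 − x)×3380
The z_c×3380 term appears on both sides and cancels. Collect the known terms of each column as K = Σ(ρt)_known − 3380 × (depth of known layers): K_A = 105576 − 3380×39.84 = −29083.2; K_B = 7061.97 − 3380×(3.373 + 3.111) = −14853.95.
Balance: K_A = K_B − x×(3380 − 2760), so x = (K_B − K_A)/(3380 − 2760) = 14229.2/620 = 23 km.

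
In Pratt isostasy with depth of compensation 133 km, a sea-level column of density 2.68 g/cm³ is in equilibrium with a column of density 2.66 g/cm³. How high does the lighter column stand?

ρ_ref D = ρ (D + h) → h = D (ρ_ref − ρ)/ρ.
h = 133 km × (2.68 − 2.66)/2.66 = 1 km.

1 km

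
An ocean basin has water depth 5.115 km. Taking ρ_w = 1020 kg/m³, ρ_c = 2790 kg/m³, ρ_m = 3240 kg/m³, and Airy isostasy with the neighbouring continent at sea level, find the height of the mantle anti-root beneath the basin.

20.1 km

Equating mass per unit area of the two columns: replacing crust with seawater at the top is compensated by replacing crust with mantle at the base: d (ρ_c − ρ_w) = a (ρ_m − ρ_c).
a = d (ρ_c − ρ_w)/(ρ_m − ρ_c) = 5.115 km × 1770/450 = 20.1 km.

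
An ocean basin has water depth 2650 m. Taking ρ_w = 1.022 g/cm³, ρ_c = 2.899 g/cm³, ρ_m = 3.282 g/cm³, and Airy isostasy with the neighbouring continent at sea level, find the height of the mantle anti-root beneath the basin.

By Archimedes' principle applied to the lithosphere: replacing crust with seawater at the top is compensated by replacing crust with mantle at the base: d (ρ_c − ρ_w) = a (ρ_m − ρ_c).
a = d (ρ_c − ρ_w)/(ρ_m − ρ_c) = 2650 m × 1.877/0.383 = 13000 m.

13000 m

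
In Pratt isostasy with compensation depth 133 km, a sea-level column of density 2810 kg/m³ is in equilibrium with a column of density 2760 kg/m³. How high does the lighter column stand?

ρ_ref D = ρ (D + h) → h = D (ρ_ref − ρ)/ρ.
h = 133 km × (2810 − 2760)/2760 = 2.41 km.

2.41 km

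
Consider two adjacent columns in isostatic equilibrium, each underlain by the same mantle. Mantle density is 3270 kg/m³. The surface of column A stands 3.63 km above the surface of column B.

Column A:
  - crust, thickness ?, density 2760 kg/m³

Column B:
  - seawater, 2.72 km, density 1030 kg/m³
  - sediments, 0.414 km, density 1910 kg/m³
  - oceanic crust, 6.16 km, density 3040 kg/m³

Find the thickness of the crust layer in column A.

Take the compensation level at the base of the deeper column (depth z_c below the surface of column A) and equate Σ ρ_i t_i down to z_c; mantle fills any gap and the z_c terms cancel.
Column A: x×2760 + (z_c − 0 − x)×3270
Column B: 3.63×0 + 2.72×1030 + 0.414×1910 + 6.16×3040 + (z_c − 3.63 − 9.294)×3270
The z_c×3270 term appears on both sides and cancels. Collect the known terms of each column as K = Σ(ρt)_known − 3270 × (depth of known layers): K_A = 0 − 3270×0 = 0; K_B = 22318.74 − 3270×(3.63 + 9.294) = −19942.74.
Balance: K_A − x×(3270 − 2760) = K_B, so x = (K_A − K_B)/(3270 − 2760) = 19942.7/510 = 39.1 km.

39.1 km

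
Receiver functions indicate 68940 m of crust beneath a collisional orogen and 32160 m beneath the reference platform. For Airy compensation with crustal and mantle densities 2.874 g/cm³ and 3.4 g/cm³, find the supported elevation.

5690 m

Excess crust Δ = 68940 m − 32160 m = 36780 m, split between elevation h and root r with h + r = Δ.
Airy balance ρ_c h = (ρ_m − ρ_c) r gives r = h ρ_c/(ρ_m − ρ_c), so h (1 + ρ_c/(ρ_m − ρ_c)) = Δ, i.e. h = Δ (ρ_m − ρ_c)/ρ_m.
h = 36780 m × 0.526/3.4 = 5690 m.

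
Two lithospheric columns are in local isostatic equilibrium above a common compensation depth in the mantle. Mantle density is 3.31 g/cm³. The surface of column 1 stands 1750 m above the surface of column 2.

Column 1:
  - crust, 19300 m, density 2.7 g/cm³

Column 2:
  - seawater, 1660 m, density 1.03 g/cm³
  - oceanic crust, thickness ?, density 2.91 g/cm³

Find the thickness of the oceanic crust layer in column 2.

Take the compensation level at the base of the deeper column (depth z_c below the surface of column 1) and equate Σ ρ_i t_i down to z_c; mantle fills any gap and the z_c terms cancel.
Column 1: 19300×2.7 + (z_c − 19300)×3.31
Column 2: 1750×0 + 1660×1.03 + x×2.91 + (z_c − 1750 − 1660 − x)×3.31
The z_c×3.31 term appears on both sides and cancels. Collect the known terms of each column as K = Σ(ρt)_known − 3.31 × (depth of known layers): K_1 = 52110 − 3.31×19300 = −11773; K_2 = 1709.8 − 3.31×(1750 + 1660) = −9577.3.
Balance: K_1 = K_2 − x×(3.31 − 2.91), so x = (K_2 − K_1)/(3.31 − 2.91) = 2195.7/0.4 = 5490 m.

5490 m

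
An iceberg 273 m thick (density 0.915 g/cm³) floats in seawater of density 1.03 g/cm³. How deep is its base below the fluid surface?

Draft d = t ρ_obj/ρ_fluid = 273 m × 0.915/1.03 = 243 m.

243 m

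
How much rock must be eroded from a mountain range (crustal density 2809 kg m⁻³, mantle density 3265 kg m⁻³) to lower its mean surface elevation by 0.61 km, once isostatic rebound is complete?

Net drop Δ = e − u = e − e ρ_c/ρ_m = e (ρ_m − ρ_c)/ρ_m.
e = Δ ρ_m/(ρ_m − ρ_c) = 0.61 km × 3265/456 = 4.37 km.

4.37 km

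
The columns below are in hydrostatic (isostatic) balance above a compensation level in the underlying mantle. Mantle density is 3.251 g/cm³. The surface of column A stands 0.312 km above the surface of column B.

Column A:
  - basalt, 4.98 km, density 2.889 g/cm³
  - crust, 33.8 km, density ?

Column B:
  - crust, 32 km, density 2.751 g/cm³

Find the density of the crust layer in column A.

Take the compensation level at the base of the deeper column (depth z_c below the surface of column A) and equate Σ ρ_i t_i down to z_c; mantle fills any gap and the z_c terms cancel.
Column A: 4.98×2.889 + 33.8×ρ + (z_c − 38.78)×3.251
Column B: 0.312×0 + 32×2.751 + (z_c − 0.312 − 32)×3.251
The z_c×3.251 term appears on both sides and cancels. Collect the known terms of each column as K = Σ(ρt)_known − 3.251 × (depth of known layers): K_A = 14.38722 − 3.251×38.78 = −111.68656; K_B = 88.032 − 3.251×(0.312 + 32) = −17.014312.
Balance: K_A + 33.8×ρ = K_B, so ρ = (K_B − K_A)/33.8 = 94.6722/33.8 = 2.8 g/cm³.

2.8 g/cm³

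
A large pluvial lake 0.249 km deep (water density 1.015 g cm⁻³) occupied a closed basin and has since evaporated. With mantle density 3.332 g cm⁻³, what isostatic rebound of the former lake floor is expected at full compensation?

0.0759 km

u = d ρ_w/ρ_m = 0.249 km × 1.015/3.332 = 0.0759 km.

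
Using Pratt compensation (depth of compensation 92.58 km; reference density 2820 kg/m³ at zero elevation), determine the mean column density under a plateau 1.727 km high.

Pratt balance: ρ_ref D = ρ (D + h).
ρ = ρ_ref D/(D + h) = 2820 × 92.58 km/(92.58 km + 1.727 km) = 2770 kg/m³.

2770 kg/m³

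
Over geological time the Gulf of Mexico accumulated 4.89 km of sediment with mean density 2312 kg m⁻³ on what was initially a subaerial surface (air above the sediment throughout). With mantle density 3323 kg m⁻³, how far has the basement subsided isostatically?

Subaerial load: s = t ρ_sed / ρ_m = 4.89 km × 2312/3323 = 3.4 km.

3.4 km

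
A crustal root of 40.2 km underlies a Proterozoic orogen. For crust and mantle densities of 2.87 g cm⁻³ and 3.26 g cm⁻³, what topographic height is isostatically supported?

5.46 km

Balancing pressure at the compensation depth: ρ_c h = (ρ_m − ρ_c) r.
h = r (ρ_m − ρ_c) / ρ_c = 40.2 km × (3.26 − 2.87) / 2.87 = 5.46 km.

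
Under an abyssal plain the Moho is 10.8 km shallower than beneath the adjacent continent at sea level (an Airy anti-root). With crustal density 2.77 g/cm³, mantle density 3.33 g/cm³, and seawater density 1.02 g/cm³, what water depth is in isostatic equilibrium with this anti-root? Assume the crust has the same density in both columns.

3.46 km

Replacing a thickness d of crust by seawater at the top must be balanced by replacing crust with mantle at the base: d (ρ_c − ρ_w) = a (ρ_m − ρ_c).
d = a (ρ_m − ρ_c)/(ρ_c − ρ_w) = 10.8 km × 0.56/1.75 = 3.46 km.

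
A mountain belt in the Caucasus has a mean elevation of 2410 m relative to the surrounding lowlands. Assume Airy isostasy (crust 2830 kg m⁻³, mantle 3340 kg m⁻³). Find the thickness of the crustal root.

13400 m

Isostatic balance requires: the weight of the topography is balanced by the buoyancy of the root, ρ_c h = (ρ_m − ρ_c) r.
r = h · ρ_c / (ρ_m − ρ_c) = 2410 m × 2830 / (3340 − 2830) = 13400 m.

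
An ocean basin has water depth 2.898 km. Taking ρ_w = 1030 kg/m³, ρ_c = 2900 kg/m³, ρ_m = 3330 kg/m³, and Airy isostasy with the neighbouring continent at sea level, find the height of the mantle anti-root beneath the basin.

12.6 km

Balancing pressure at the compensation depth: replacing crust with seawater at the top is compensated by replacing crust with mantle at the base: d (ρ_c − ρ_w) = a (ρ_m − ρ_c).
a = d (ρ_c − ρ_w)/(ρ_m − ρ_c) = 2.898 km × 1870/430 = 12.6 km.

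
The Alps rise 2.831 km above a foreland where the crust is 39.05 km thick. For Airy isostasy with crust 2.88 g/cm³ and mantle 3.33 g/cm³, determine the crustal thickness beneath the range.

60 km

Root depth r = h ρ_c / (ρ_m − ρ_c) = 2.831 km × 2.88 / 0.45 = 18.12 km.
Total thickness = T + h + r = 39.05 km + 2.831 km + 18.12 km = 60 km.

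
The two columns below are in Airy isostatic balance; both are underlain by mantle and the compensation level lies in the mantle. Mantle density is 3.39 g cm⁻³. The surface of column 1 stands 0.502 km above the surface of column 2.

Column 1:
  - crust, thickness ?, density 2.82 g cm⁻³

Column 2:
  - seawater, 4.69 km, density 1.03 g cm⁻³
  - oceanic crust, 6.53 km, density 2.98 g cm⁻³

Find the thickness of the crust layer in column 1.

27.1 km

Take the compensation level at the base of the deeper column (depth z_c below the surface of column 1) and equate Σ ρ_i t_i down to z_c; mantle fills any gap and the z_c terms cancel.
Column 1: x×2.82 + (z_c − 0 − x)×3.39
Column 2: 0.502×0 + 4.69×1.03 + 6.53×2.98 + (z_c − 0.502 − 11.22)×3.39
The z_c×3.39 term appears on both sides and cancels. Collect the known terms of each column as K = Σ(ρt)_known − 3.39 × (depth of known layers): K_1 = 0 − 3.39×0 = 0; K_2 = 24.2901 − 3.39×(0.502 + 11.22) = −15.44748.
Balance: K_1 − x×(3.39 − 2.82) = K_2, so x = (K_1 − K_2)/(3.39 − 2.82) = 15.4475/0.57 = 27.1 km.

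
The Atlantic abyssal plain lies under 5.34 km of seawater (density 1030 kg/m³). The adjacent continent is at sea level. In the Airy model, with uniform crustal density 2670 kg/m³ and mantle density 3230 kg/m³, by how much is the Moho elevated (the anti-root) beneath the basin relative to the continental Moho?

15.6 km

Isostatic balance requires: replacing crust with seawater at the top is compensated by replacing crust with mantle at the base: d (ρ_c − ρ_w) = a (ρ_m − ρ_c).
a = d (ρ_c − ρ_w)/(ρ_m − ρ_c) = 5.34 km × 1640/560 = 15.6 km.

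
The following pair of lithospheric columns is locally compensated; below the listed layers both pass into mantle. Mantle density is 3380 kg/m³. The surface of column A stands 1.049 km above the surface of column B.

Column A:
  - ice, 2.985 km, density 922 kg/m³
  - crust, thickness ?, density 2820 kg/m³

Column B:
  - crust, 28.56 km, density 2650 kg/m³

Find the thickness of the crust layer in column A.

Take the compensation level at the base of the deeper column (depth z_c below the surface of column A) and equate Σ ρ_i t_i down to z_c; mantle fills any gap and the z_c terms cancel.
Column A: 2.985×922 + x×2820 + (z_c − 2.985 − x)×3380
Column B: 1.049×0 + 28.56×2650 + (z_c − 1.049 − 28.56)×3380
The z_c×3380 term appears on both sides and cancels. Collect the known terms of each column as K = Σ(ρt)_known − 3380 × (depth of known layers): K_A = 2752.17 − 3380×2.985 = −7337.13; K_B = 75684 − 3380×(1.049 + 28.56) = −24394.42.
Balance: K_A − x×(3380 − 2820) = K_B, so x = (K_A − K_B)/(3380 − 2820) = 17057.3/560 = 30.5 km.

30.5 km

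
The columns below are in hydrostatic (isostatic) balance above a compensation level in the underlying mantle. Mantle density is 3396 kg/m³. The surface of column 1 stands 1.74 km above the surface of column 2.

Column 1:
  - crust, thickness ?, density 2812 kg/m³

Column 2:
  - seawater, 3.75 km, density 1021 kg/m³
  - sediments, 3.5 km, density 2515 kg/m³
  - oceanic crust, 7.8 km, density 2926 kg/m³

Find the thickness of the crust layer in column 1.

36.9 km

Take the compensation level at the base of the deeper column (depth z_c below the surface of column 1) and equate Σ ρ_i t_i down to z_c; mantle fills any gap and the z_c terms cancel.
Column 1: x×2812 + (z_c − 0 − x)×3396
Column 2: 1.74×0 + 3.75×1021 + 3.5×2515 + 7.8×2926 + (z_c − 1.74 − 15.05)×3396
The z_c×3396 term appears on both sides and cancels. Collect the known terms of each column as K = Σ(ρt)_known − 3396 × (depth of known layers): K_1 = 0 − 3396×0 = 0; K_2 = 35454.05 − 3396×(1.74 + 15.05) = −21564.79.
Balance: K_1 − x×(3396 − 2812) = K_2, so x = (K_1 − K_2)/(3396 − 2812) = 21564.8/584 = 36.9 km.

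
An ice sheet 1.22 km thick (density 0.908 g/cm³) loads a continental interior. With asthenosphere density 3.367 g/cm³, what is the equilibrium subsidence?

0.329 km

For local isostatic compensation: the ice load ρ_ice t is balanced by mantle displaced below, ρ_m s.
s = t ρ_ice / ρ_m = 1.22 km × 0.908/3.367 = 0.329 km.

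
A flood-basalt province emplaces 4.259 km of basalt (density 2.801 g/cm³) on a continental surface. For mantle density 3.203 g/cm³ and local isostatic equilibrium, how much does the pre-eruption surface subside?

3.72 km

Subaerial loading: s = t ρ_load / ρ_m.
s = 4.259 km × 2.801/3.203 = 3.72 km.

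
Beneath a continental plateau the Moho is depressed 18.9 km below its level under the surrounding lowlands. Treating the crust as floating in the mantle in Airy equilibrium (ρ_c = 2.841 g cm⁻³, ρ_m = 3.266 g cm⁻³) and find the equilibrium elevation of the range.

2.83 km

For local isostatic compensation: ρ_c h = (ρ_m − ρ_c) r.
h = r (ρ_m − ρ_c) / ρ_c = 18.9 km × (3.266 − 2.841) / 2.841 = 2.83 km.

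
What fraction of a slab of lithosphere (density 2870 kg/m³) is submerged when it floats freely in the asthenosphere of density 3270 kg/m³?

87.8%

Submerged fraction = ρ_obj/ρ_fluid = 2870/3270 = 87.8%.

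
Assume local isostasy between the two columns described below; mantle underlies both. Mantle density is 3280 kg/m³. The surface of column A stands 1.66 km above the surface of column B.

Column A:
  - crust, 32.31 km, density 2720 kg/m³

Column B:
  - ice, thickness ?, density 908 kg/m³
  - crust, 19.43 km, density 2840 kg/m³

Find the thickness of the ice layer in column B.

1.73 km

Take the compensation level at the base of the deeper column (depth z_c below the surface of column A) and equate Σ ρ_i t_i down to z_c; mantle fills any gap and the z_c terms cancel.
Column A: 32.31×2720 + (z_c − 32.31)×3280
Column B: 1.66×0 + x×908 + 19.43×2840 + (z_c − 1.66 − 19.43 − x)×3280
The z_c×3280 term appears on both sides and cancels. Collect the known terms of each column as K = Σ(ρt)_known − 3280 × (depth of known layers): K_A = 87883.2 − 3280×32.31 = −18093.6; K_B = 55181.2 − 3280×(1.66 + 19.43) = −13994.
Balance: K_A = K_B − x×(3280 − 908), so x = (K_B − K_A)/(3280 − 908) = 4099.6/2372 = 1.73 km.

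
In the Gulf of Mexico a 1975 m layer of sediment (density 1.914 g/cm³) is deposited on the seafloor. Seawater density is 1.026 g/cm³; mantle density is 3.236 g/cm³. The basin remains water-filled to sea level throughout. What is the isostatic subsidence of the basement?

794 m

Submarine loading: the sediment displaces seawater, and the subsidence is in turn flooded, so s (ρ_m − ρ_w) = t (ρ_sed − ρ_w).
s = 1975 m × (1.914 − 1.026) / (3.236 − 1.026) = 794 m.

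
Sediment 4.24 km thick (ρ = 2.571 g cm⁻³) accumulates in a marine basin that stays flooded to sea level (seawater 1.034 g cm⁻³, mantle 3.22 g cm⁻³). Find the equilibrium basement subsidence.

2.98 km

Submarine loading: the sediment displaces seawater, and the subsidence is in turn flooded, so s (ρ_m − ρ_w) = t (ρ_sed − ρ_w).
s = 4.24 km × (2.571 − 1.034) / (3.22 − 1.034) = 2.98 km.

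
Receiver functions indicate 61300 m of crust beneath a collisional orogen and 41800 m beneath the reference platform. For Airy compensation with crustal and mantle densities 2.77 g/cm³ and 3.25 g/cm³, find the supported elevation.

Excess crust Δ = 61300 m − 41800 m = 19500 m, split between elevation h and root r with h + r = Δ.
Airy balance ρ_c h = (ρ_m − ρ_c) r gives r = h ρ_c/(ρ_m − ρ_c), so h (1 + ρ_c/(ρ_m − ρ_c)) = Δ, i.e. h = Δ (ρ_m − ρ_c)/ρ_m.
h = 19500 m × 0.48/3.25 = 2880 m.

2880 m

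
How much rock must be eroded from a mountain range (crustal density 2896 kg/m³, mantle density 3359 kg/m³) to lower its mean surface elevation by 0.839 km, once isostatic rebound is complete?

6.09 km

Net drop Δ = e − u = e − e ρ_c/ρ_m = e (ρ_m − ρ_c)/ρ_m.
e = Δ ρ_m/(ρ_m − ρ_c) = 0.839 km × 3359/463 = 6.09 km.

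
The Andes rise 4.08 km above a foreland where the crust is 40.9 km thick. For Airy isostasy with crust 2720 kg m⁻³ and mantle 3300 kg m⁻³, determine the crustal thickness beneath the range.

Root depth r = h ρ_c / (ρ_m − ρ_c) = 4.08 km × 2720 / 580 = 19.13 km.
Total thickness = T + h + r = 40.9 km + 4.08 km + 19.13 km = 64.1 km.

64.1 km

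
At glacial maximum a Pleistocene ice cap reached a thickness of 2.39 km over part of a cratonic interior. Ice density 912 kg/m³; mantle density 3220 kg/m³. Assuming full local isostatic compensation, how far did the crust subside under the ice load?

Isostatic balance requires: the ice load ρ_ice t is balanced by mantle displaced below, ρ_m s.
s = t ρ_ice / ρ_m = 2.39 km × 912/3220 = 0.677 km.

0.677 km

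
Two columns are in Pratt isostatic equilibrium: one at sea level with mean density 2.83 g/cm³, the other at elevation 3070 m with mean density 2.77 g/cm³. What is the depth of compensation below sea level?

142000 m

ρ_ref D = ρ (D + h) → D (ρ_ref − ρ) = ρ h.
D = ρ h/(ρ_ref − ρ) = 2.77 × 3070 m/(2.83 − 2.77) = 142000 m.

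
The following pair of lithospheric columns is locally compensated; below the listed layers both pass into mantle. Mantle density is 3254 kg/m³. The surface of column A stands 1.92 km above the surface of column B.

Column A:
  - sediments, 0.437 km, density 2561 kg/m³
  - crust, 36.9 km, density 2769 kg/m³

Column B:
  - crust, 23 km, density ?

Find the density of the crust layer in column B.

Take the compensation level at the base of the deeper column (depth z_c below the surface of column A) and equate Σ ρ_i t_i down to z_c; mantle fills any gap and the z_c terms cancel.
Column A: 0.437×2561 + 36.9×2769 + (z_c − 37.337)×3254
Column B: 1.92×0 + 23×ρ + (z_c − 1.92 − 23)×3254
The z_c×3254 term appears on both sides and cancels. Collect the known terms of each column as K = Σ(ρt)_known − 3254 × (depth of known layers): K_A = 103295.257 − 3254×37.337 = −18199.341; K_B = 0 − 3254×(1.92 + 23) = −81089.68.
Balance: K_A = K_B + 23×ρ, so ρ = (K_A − K_B)/23 = 62890.3/23 = 2730 kg/m³.

2730 kg/m³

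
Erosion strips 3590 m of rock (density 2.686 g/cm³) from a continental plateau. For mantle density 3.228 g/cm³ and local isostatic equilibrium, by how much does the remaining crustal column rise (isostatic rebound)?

2990 m

Unloading: uplift u = e ρ_c/ρ_m = 3590 m × 2.686/3.228 = 2990 m.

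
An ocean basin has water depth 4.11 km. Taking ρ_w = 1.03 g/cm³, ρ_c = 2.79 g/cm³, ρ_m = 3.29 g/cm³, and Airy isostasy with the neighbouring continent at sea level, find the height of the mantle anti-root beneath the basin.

Balancing pressure at the compensation depth: replacing crust with seawater at the top is compensated by replacing crust with mantle at the base: d (ρ_c − ρ_w) = a (ρ_m − ρ_c).
a = d (ρ_c − ρ_w)/(ρ_m − ρ_c) = 4.11 km × 1.76/0.5 = 14.5 km.

14.5 km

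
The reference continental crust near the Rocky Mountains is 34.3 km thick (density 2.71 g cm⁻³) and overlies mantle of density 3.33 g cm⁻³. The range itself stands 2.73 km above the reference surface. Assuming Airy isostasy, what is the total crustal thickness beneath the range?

49 km

Root depth r = h ρ_c / (ρ_m − ρ_c) = 2.73 km × 2.71 / 0.62 = 11.93 km.
Total thickness = T + h + r = 34.3 km + 2.73 km + 11.93 km = 49 km.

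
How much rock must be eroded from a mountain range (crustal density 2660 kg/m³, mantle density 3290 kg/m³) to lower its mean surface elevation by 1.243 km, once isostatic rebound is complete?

Net drop Δ = e − u = e − e ρ_c/ρ_m = e (ρ_m − ρ_c)/ρ_m.
e = Δ ρ_m/(ρ_m − ρ_c) = 1.243 km × 3290/630 = 6.49 km.

6.49 km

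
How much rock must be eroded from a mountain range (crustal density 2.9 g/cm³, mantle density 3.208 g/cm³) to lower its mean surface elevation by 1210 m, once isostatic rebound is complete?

12600 m

Net drop Δ = e − u = e − e ρ_c/ρ_m = e (ρ_m − ρ_c)/ρ_m.
e = Δ ρ_m/(ρ_m − ρ_c) = 1210 m × 3.208/0.308 = 12600 m.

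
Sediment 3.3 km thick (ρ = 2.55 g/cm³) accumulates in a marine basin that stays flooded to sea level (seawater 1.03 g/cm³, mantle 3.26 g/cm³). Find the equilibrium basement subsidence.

Submarine loading: the sediment displaces seawater, and the subsidence is in turn flooded, so s (ρ_m − ρ_w) = t (ρ_sed − ρ_w).
s = 3.3 km × (2.55 − 1.03) / (3.26 − 1.03) = 2.25 km.

2.25 km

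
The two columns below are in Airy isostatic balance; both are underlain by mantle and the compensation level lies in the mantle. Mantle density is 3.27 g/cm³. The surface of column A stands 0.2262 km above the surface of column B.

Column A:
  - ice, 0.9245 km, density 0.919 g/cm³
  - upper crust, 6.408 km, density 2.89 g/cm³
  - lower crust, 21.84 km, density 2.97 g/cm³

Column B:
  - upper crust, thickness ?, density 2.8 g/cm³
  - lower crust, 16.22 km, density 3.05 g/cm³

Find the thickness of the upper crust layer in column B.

Take the compensation level at the base of the deeper column (depth z_c below the surface of column A) and equate Σ ρ_i t_i down to z_c; mantle fills any gap and the z_c terms cancel.
Column A: 0.9245×0.919 + 6.408×2.89 + 21.84×2.97 + (z_c − 29.1725)×3.27
Column B: 0.2262×0 + x×2.8 + 16.22×3.05 + (z_c − 0.2262 − 16.22 − x)×3.27
The z_c×3.27 term appears on both sides and cancels. Collect the known terms of each column as K = Σ(ρt)_known − 3.27 × (depth of known layers): K_A = 84.2335355 − 3.27×29.1725 = −11.1605395; K_B = 49.471 − 3.27×(0.2262 + 16.22) = −4.308074.
Balance: K_A = K_B − x×(3.27 − 2.8), so x = (K_B − K_A)/(3.27 − 2.8) = 6.85247/0.47 = 14.6 km.

14.6 km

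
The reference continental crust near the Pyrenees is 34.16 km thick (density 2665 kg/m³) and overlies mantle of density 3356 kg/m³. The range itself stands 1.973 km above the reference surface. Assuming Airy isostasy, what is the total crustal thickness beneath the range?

43.7 km

Root depth r = h ρ_c / (ρ_m − ρ_c) = 1.973 km × 2665 / 691 = 7.609 km.
Total thickness = T + h + r = 34.16 km + 1.973 km + 7.609 km = 43.7 km.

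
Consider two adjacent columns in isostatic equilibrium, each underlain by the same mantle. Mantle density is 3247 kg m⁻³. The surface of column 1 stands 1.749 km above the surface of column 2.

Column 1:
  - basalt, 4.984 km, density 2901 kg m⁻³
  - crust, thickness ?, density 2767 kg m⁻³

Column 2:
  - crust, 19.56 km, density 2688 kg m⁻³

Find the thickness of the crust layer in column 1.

31 km

Take the compensation level at the base of the deeper column (depth z_c below the surface of column 1) and equate Σ ρ_i t_i down to z_c; mantle fills any gap and the z_c terms cancel.
Column 1: 4.984×2901 + x×2767 + (z_c − 4.984 − x)×3247
Column 2: 1.749×0 + 19.56×2688 + (z_c − 1.749 − 19.56)×3247
The z_c×3247 term appears on both sides and cancels. Collect the known terms of each column as K = Σ(ρt)_known − 3247 × (depth of known layers): K_1 = 14458.584 − 3247×4.984 = −1724.464; K_2 = 52577.28 − 3247×(1.749 + 19.56) = −16613.043.
Balance: K_1 − x×(3247 − 2767) = K_2, so x = (K_1 − K_2)/(3247 − 2767) = 14888.6/480 = 31 km.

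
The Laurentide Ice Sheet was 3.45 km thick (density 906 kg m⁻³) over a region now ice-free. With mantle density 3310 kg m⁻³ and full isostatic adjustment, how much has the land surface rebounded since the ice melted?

Removing the load lets mantle flow back in; uplift u satisfies ρ_ice t = ρ_m u.
u = t ρ_ice/ρ_m = 3.45 km × 906/3310 = 0.944 km.

0.944 km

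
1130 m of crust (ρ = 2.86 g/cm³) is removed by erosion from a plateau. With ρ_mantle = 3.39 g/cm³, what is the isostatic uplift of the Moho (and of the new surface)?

953 m

Unloading: uplift u = e ρ_c/ρ_m = 1130 m × 2.86/3.39 = 953 m.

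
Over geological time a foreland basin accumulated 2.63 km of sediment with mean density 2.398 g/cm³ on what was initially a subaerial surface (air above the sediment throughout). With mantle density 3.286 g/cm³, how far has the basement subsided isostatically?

1.92 km

Subaerial load: s = t ρ_sed / ρ_m = 2.63 km × 2.398/3.286 = 1.92 km.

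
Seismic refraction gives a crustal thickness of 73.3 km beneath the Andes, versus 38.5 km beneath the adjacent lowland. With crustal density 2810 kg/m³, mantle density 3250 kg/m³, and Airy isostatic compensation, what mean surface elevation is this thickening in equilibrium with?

Excess crust Δ = 73.3 km − 38.5 km = 34.8 km, split between elevation h and root r with h + r = Δ.
Airy balance ρ_c h = (ρ_m − ρ_c) r gives r = h ρ_c/(ρ_m − ρ_c), so h (1 + ρ_c/(ρ_m − ρ_c)) = Δ, i.e. h = Δ (ρ_m − ρ_c)/ρ_m.
h = 34.8 km × 440/3250 = 4.71 km.

4.71 km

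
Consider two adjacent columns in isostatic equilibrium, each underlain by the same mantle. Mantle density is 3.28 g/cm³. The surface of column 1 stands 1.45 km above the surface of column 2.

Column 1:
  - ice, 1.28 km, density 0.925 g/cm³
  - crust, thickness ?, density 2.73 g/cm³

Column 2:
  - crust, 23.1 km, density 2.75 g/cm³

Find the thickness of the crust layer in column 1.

25.4 km

Take the compensation level at the base of the deeper column (depth z_c below the surface of column 1) and equate Σ ρ_i t_i down to z_c; mantle fills any gap and the z_c terms cancel.
Column 1: 1.28×0.925 + x×2.73 + (z_c − 1.28 − x)×3.28
Column 2: 1.45×0 + 23.1×2.75 + (z_c − 1.45 − 23.1)×3.28
The z_c×3.28 term appears on both sides and cancels. Collect the known terms of each column as K = Σ(ρt)_known − 3.28 × (depth of known layers): K_1 = 1.184 − 3.28×1.28 = −3.0144; K_2 = 63.525 − 3.28×(1.45 + 23.1) = −16.999.
Balance: K_1 − x×(3.28 − 2.73) = K_2, so x = (K_1 − K_2)/(3.28 − 2.73) = 13.9846/0.55 = 25.4 km.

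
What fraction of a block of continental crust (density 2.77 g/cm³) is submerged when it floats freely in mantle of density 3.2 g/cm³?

0.866

Submerged fraction = ρ_obj/ρ_fluid = 2.77/3.2 = 0.866.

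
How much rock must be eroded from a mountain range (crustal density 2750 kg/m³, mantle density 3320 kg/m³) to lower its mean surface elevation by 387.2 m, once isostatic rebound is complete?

Net drop Δ = e − u = e − e ρ_c/ρ_m = e (ρ_m − ρ_c)/ρ_m.
e = Δ ρ_m/(ρ_m − ρ_c) = 387.2 m × 3320/570 = 2260 m.

2260 m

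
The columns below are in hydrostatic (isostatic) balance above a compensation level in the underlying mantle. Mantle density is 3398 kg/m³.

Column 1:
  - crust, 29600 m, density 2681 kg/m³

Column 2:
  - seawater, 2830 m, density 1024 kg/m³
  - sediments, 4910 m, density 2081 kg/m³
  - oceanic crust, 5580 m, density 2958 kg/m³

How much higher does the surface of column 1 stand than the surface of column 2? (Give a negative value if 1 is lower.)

For any compensation level in the mantle, the mantle terms cancel and isostasy reduces to e = (Σt_1 − Σt_2) − (Σ(ρt)_1 − Σ(ρt)_2) / ρ_m.
Σt_1 = 29600 m; Σt_2 = 13320 m; Σ(ρt)_1 = 79357600; Σ(ρt)_2 = 29621270 (in m·kg/m³).
e = (29600 − 13320) − (79357600 − 29621270) / 3398 = 1640 m.

1640 m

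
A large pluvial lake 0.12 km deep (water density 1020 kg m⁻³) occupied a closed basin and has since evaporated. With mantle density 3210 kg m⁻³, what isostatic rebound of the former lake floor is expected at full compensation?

0.0381 km

u = d ρ_w/ρ_m = 0.12 km × 1020/3210 = 0.0381 km.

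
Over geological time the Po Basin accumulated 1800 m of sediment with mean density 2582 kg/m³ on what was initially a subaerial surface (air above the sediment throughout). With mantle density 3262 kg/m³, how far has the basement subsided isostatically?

1420 m

Subaerial load: s = t ρ_sed / ρ_m = 1800 m × 2582/3262 = 1420 m.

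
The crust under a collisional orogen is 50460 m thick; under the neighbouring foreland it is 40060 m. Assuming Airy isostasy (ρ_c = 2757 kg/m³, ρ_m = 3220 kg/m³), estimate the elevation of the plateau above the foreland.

Excess crust Δ = 50460 m − 40060 m = 10400 m, split between elevation h and root r with h + r = Δ.
Airy balance ρ_c h = (ρ_m − ρ_c) r gives r = h ρ_c/(ρ_m − ρ_c), so h (1 + ρ_c/(ρ_m − ρ_c)) = Δ, i.e. h = Δ (ρ_m − ρ_c)/ρ_m.
h = 10400 m × 463/3220 = 1500 m.

1500 m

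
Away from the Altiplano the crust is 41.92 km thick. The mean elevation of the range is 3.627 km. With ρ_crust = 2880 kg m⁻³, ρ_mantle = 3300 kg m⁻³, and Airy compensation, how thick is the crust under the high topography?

70.4 km

Root depth r = h ρ_c / (ρ_m − ρ_c) = 3.627 km × 2880 / 420 = 24.87 km.
Total thickness = T + h + r = 41.92 km + 3.627 km + 24.87 km = 70.4 km.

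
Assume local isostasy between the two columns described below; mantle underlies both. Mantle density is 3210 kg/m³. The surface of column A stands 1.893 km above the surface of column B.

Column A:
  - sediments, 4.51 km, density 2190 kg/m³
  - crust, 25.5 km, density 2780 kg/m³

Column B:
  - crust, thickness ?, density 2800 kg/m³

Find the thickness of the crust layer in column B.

Take the compensation level at the base of the deeper column (depth z_c below the surface of column A) and equate Σ ρ_i t_i down to z_c; mantle fills any gap and the z_c terms cancel.
Column A: 4.51×2190 + 25.5×2780 + (z_c − 30.01)×3210
Column B: 1.893×0 + x×2800 + (z_c − 1.893 − 0 − x)×3210
The z_c×3210 term appears on both sides and cancels. Collect the known terms of each column as K = Σ(ρt)_known − 3210 × (depth of known layers): K_A = 80766.9 − 3210×30.01 = −15565.2; K_B = 0 − 3210×(1.893 + 0) = −6076.53.
Balance: K_A = K_B − x×(3210 − 2800), so x = (K_B − K_A)/(3210 − 2800) = 9488.67/410 = 23.1 km.

23.1 km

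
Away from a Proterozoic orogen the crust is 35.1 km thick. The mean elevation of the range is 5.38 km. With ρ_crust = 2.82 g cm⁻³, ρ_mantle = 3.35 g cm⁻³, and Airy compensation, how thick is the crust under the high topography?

Root depth r = h ρ_c / (ρ_m − ρ_c) = 5.38 km × 2.82 / 0.53 = 28.63 km.
Total thickness = T + h + r = 35.1 km + 5.38 km + 28.63 km = 69.1 km.

69.1 km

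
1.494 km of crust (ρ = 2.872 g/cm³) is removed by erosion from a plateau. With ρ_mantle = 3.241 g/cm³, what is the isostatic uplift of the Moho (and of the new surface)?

1.32 km

Unloading: uplift u = e ρ_c/ρ_m = 1.494 km × 2.872/3.241 = 1.32 km.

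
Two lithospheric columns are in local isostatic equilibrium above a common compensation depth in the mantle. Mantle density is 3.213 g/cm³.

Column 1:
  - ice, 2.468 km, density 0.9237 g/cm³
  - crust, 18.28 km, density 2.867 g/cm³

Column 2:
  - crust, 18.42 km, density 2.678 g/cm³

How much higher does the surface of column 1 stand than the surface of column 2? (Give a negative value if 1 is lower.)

For any compensation level in the mantle, the mantle terms cancel and isostasy reduces to e = (Σt_1 − Σt_2) − (Σ(ρt)_1 − Σ(ρt)_2) / ρ_m.
Σt_1 = 20.748 km; Σt_2 = 18.42 km; Σ(ρt)_1 = 54.6884516; Σ(ρt)_2 = 49.32876 (in km·g/cm³).
e = (20.748 − 18.42) − (54.6884516 − 49.32876) / 3.213 = 0.66 km.

0.66 km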